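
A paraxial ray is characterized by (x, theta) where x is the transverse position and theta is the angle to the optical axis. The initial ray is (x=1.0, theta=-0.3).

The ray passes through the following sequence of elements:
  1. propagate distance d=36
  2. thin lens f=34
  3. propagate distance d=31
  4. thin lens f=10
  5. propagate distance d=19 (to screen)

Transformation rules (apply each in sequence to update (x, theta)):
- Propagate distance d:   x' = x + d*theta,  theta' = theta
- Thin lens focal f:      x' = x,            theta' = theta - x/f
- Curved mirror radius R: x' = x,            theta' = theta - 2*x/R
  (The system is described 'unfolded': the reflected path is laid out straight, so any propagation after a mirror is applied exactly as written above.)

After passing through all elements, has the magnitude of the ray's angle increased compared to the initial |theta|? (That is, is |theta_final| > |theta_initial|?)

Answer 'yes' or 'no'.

Initial: x=1.0000 theta=-0.3000
After 1 (propagate distance d=36): x=-9.8000 theta=-0.3000
After 2 (thin lens f=34): x=-9.8000 theta=-1/85 (≈-0.0118)
After 3 (propagate distance d=31): x=-864/85 (≈-10.1647) theta=-1/85 (≈-0.0118)
After 4 (thin lens f=10): x=-864/85 (≈-10.1647) theta=427/425 (≈1.0047)
After 5 (propagate distance d=19 (to screen)): x=3793/425 (≈8.9247) theta=427/425 (≈1.0047)
|theta_initial|=0.3000 |theta_final|=427/425 (≈1.0047) -> increased

Answer: yes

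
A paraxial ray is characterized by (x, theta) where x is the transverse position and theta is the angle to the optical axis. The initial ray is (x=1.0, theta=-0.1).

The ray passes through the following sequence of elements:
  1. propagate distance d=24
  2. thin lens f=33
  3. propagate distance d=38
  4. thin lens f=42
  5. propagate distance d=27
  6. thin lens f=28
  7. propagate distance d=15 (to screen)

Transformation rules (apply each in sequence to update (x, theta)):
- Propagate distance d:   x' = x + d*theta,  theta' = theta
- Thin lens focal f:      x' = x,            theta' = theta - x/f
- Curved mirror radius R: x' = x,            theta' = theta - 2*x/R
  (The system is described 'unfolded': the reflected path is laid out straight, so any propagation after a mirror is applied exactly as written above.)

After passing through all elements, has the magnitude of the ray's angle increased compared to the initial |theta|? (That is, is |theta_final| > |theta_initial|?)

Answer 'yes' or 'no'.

Answer: yes

Derivation:
Initial: x=1.0000 theta=-0.1000
After 1 (propagate distance d=24): x=-1.4000 theta=-0.1000
After 2 (thin lens f=33): x=-1.4000 theta=-19/330 (≈-0.0576)
After 3 (propagate distance d=38): x=-592/165 (≈-3.5879) theta=-19/330 (≈-0.0576)
After 4 (thin lens f=42): x=-592/165 (≈-3.5879) theta=193/6930 (≈0.0278)
After 5 (propagate distance d=27): x=-6551/2310 (≈-2.8359) theta=193/6930 (≈0.0278)
After 6 (thin lens f=28): x=-6551/2310 (≈-2.8359) theta=25057/194040 (≈0.1291)
After 7 (propagate distance d=15 (to screen)): x=-19381/21560 (≈-0.8989) theta=25057/194040 (≈0.1291)
|theta_initial|=0.1000 |theta_final|=25057/194040 (≈0.1291) -> increased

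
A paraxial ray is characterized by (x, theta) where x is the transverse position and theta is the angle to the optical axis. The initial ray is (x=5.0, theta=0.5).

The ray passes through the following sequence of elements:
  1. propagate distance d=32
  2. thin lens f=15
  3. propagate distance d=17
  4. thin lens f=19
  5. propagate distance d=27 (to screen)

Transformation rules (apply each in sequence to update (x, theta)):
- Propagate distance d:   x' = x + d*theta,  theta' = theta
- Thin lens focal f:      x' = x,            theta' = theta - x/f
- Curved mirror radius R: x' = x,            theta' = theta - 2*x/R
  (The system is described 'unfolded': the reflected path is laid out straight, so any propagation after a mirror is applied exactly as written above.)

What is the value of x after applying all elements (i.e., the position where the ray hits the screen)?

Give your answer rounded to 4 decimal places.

Initial: x=5.0000 theta=0.5000
After 1 (propagate distance d=32): x=21.0000 theta=0.5000
After 2 (thin lens f=15): x=21.0000 theta=-0.9000
After 3 (propagate distance d=17): x=5.7000 theta=-0.9000
After 4 (thin lens f=19): x=5.7000 theta=-1.2000
After 5 (propagate distance d=27 (to screen)): x=-26.7000 theta=-1.2000
Rounded to 4 decimal places: x = -26.7000

Answer: -26.7000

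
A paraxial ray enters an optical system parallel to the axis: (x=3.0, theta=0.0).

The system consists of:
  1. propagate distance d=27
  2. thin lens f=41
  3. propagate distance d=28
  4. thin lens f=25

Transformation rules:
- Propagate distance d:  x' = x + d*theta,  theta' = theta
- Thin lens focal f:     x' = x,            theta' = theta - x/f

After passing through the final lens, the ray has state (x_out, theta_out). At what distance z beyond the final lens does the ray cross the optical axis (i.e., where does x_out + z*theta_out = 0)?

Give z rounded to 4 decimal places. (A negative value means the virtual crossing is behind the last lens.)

Answer: 8.5526

Derivation:
Initial: x=3.0000 theta=0.0000
After 1 (propagate distance d=27): x=3.0000 theta=0.0000
After 2 (thin lens f=41): x=3.0000 theta=-3/41 (≈-0.0732)
After 3 (propagate distance d=28): x=39/41 (≈0.9512) theta=-3/41 (≈-0.0732)
After 4 (thin lens f=25): x=39/41 (≈0.9512) theta=-114/1025 (≈-0.1112)
z_focus = -x_out/theta_out = -(39/41)/(-114/1025) = 325/38 ≈ 8.5526
Rounded to 4 decimal places: z = 8.5526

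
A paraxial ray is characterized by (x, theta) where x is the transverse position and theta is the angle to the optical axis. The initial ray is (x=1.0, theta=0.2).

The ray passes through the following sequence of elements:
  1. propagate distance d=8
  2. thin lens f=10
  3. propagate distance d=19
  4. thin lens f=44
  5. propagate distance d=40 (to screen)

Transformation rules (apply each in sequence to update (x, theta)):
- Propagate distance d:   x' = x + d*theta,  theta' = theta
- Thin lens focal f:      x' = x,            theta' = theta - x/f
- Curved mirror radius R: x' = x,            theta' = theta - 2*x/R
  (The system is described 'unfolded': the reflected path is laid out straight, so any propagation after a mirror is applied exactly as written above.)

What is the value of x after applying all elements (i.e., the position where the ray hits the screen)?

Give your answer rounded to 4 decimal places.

Answer: -2.2673

Derivation:
Initial: x=1.0000 theta=0.2000
After 1 (propagate distance d=8): x=2.6000 theta=0.2000
After 2 (thin lens f=10): x=2.6000 theta=-0.0600
After 3 (propagate distance d=19): x=1.4600 theta=-0.0600
After 4 (thin lens f=44): x=1.4600 theta=-41/440 (≈-0.0932)
After 5 (propagate distance d=40 (to screen)): x=-1247/550 (≈-2.2673) theta=-41/440 (≈-0.0932)
Rounded to 4 decimal places: x = -2.2673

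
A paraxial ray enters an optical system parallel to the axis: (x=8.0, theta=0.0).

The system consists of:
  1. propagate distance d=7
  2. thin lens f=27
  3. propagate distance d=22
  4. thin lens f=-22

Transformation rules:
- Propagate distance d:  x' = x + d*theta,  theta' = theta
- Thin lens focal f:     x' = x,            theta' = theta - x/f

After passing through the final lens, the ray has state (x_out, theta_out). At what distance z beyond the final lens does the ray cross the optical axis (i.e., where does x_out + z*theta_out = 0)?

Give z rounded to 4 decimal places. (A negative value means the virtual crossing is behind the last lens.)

Initial: x=8.0000 theta=0.0000
After 1 (propagate distance d=7): x=8.0000 theta=0.0000
After 2 (thin lens f=27): x=8.0000 theta=-8/27 (≈-0.2963)
After 3 (propagate distance d=22): x=40/27 (≈1.4815) theta=-8/27 (≈-0.2963)
After 4 (thin lens f=-22): x=40/27 (≈1.4815) theta=-68/297 (≈-0.2290)
z_focus = -x_out/theta_out = -(40/27)/(-68/297) = 110/17 ≈ 6.4706
Rounded to 4 decimal places: z = 6.4706

Answer: 6.4706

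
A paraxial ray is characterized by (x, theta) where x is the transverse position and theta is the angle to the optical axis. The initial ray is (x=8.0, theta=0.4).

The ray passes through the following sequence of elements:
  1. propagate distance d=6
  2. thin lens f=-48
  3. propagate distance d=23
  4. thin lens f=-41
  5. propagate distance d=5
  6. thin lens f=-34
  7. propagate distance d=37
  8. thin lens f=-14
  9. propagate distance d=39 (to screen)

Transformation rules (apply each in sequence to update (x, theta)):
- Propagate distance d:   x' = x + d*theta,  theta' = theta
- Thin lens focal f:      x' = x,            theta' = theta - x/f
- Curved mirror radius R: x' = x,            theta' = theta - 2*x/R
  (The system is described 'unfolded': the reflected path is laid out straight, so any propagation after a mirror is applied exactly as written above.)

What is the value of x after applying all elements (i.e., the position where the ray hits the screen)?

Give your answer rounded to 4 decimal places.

Initial: x=8.0000 theta=0.4000
After 1 (propagate distance d=6): x=10.4000 theta=0.4000
After 2 (thin lens f=-48): x=10.4000 theta=37/60 (≈0.6167)
After 3 (propagate distance d=23): x=295/12 (≈24.5833) theta=37/60 (≈0.6167)
After 4 (thin lens f=-41): x=295/12 (≈24.5833) theta=748/615 (≈1.2163)
After 5 (propagate distance d=5): x=5029/164 (≈30.6646) theta=748/615 (≈1.2163)
After 6 (thin lens f=-34): x=5029/164 (≈30.6646) theta=177163/83640 (≈2.1182)
After 7 (propagate distance d=37): x=9119821/83640 (≈109.0366) theta=177163/83640 (≈2.1182)
After 8 (thin lens f=-14): x=9119821/83640 (≈109.0366) theta=227453/22960 (≈9.9065)
After 9 (propagate distance d=39 (to screen)): x=580081511/1170960 (≈495.3897) theta=227453/22960 (≈9.9065)
Rounded to 4 decimal places: x = 495.3897

Answer: 495.3897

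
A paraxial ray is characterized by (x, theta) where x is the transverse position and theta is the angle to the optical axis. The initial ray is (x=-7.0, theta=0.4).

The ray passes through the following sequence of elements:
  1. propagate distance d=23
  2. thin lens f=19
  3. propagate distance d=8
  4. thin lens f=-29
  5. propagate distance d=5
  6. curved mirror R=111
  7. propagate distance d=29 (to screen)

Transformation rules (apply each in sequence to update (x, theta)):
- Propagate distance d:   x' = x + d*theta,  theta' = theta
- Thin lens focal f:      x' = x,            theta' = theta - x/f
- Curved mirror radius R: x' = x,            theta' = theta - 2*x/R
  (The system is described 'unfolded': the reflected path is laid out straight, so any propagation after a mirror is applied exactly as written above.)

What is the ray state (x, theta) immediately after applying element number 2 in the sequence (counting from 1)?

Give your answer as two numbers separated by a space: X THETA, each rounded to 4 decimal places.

Answer: 2.2000 0.2842

Derivation:
Initial: x=-7.0000 theta=0.4000
After 1 (propagate distance d=23): x=2.2000 theta=0.4000
After 2 (thin lens f=19): x=2.2000 theta=27/95 (≈0.2842)
Rounded to 4 decimal places: x = 2.2000, theta = 0.2842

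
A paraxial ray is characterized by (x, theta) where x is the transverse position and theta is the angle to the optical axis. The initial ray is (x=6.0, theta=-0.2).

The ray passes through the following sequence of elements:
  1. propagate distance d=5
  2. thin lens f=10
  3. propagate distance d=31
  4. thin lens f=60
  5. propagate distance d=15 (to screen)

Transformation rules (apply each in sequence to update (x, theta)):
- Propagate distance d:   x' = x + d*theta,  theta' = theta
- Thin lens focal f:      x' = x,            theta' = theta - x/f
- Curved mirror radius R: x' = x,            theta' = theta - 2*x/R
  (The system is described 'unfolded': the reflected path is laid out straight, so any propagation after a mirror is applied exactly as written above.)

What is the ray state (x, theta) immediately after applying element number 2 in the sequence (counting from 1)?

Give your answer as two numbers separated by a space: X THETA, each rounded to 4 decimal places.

Initial: x=6.0000 theta=-0.2000
After 1 (propagate distance d=5): x=5.0000 theta=-0.2000
After 2 (thin lens f=10): x=5.0000 theta=-0.7000
Rounded to 4 decimal places: x = 5.0000, theta = -0.7000

Answer: 5.0000 -0.7000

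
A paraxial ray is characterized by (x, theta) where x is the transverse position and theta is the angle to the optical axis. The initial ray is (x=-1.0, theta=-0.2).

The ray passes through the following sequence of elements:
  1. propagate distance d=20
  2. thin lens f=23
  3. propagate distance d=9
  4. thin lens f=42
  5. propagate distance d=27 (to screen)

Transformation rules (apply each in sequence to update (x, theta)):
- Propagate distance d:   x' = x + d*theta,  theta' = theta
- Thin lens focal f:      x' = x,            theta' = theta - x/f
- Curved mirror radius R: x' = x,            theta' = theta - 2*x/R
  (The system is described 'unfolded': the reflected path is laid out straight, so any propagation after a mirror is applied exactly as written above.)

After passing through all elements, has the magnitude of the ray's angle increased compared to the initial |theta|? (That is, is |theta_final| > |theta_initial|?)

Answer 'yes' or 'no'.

Initial: x=-1.0000 theta=-0.2000
After 1 (propagate distance d=20): x=-5.0000 theta=-0.2000
After 2 (thin lens f=23): x=-5.0000 theta=2/115 (≈0.0174)
After 3 (propagate distance d=9): x=-557/115 (≈-4.8435) theta=2/115 (≈0.0174)
After 4 (thin lens f=42): x=-557/115 (≈-4.8435) theta=641/4830 (≈0.1327)
After 5 (propagate distance d=27 (to screen)): x=-2029/1610 (≈-1.2602) theta=641/4830 (≈0.1327)
|theta_initial|=0.2000 |theta_final|=641/4830 (≈0.1327) -> not increased

Answer: no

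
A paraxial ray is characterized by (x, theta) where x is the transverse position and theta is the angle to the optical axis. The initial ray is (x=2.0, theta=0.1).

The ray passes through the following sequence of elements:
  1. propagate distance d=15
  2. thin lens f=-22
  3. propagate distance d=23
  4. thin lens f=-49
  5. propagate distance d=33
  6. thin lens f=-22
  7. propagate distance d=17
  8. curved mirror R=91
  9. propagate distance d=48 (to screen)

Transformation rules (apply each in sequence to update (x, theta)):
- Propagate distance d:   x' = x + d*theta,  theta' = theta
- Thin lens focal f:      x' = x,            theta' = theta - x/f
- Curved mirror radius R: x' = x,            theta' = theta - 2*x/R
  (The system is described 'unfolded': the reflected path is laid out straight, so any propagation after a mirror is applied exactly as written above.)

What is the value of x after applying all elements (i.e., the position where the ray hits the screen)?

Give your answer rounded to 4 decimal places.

Initial: x=2.0000 theta=0.1000
After 1 (propagate distance d=15): x=3.5000 theta=0.1000
After 2 (thin lens f=-22): x=3.5000 theta=57/220 (≈0.2591)
After 3 (propagate distance d=23): x=2081/220 (≈9.4591) theta=57/220 (≈0.2591)
After 4 (thin lens f=-49): x=2081/220 (≈9.4591) theta=2437/5390 (≈0.4521)
After 5 (propagate distance d=33): x=262811/10780 (≈24.3795) theta=2437/5390 (≈0.4521)
After 6 (thin lens f=-22): x=262811/10780 (≈24.3795) theta=370039/237160 (≈1.5603)
After 7 (propagate distance d=17): x=2414501/47432 (≈50.9045) theta=370039/237160 (≈1.5603)
After 8 (curved mirror R=91): x=2414501/47432 (≈50.9045) theta=9528539/21581560 (≈0.4415)
After 9 (propagate distance d=48 (to screen)): x=1555967827/21581560 (≈72.0971) theta=9528539/21581560 (≈0.4415)
Rounded to 4 decimal places: x = 72.0971

Answer: 72.0971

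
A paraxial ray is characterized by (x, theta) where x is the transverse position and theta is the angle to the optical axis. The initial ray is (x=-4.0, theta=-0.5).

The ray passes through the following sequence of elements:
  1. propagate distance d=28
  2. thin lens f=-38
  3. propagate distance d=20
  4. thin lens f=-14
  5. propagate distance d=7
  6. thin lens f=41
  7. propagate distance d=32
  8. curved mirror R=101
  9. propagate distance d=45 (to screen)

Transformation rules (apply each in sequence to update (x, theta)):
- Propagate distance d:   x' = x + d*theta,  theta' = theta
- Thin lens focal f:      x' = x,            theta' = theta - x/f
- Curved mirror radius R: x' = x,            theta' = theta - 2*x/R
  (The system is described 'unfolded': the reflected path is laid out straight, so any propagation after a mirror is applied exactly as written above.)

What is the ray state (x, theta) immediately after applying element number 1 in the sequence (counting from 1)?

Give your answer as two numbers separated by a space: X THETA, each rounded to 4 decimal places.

Answer: -18.0000 -0.5000

Derivation:
Initial: x=-4.0000 theta=-0.5000
After 1 (propagate distance d=28): x=-18.0000 theta=-0.5000
Rounded to 4 decimal places: x = -18.0000, theta = -0.5000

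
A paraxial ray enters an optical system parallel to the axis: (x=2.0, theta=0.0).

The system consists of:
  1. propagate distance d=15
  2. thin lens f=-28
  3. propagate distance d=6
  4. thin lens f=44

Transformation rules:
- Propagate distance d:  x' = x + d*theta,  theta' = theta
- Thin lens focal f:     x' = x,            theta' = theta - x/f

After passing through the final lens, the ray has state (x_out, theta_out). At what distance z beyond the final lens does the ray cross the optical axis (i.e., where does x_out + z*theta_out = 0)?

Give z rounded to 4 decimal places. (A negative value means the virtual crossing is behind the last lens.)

Initial: x=2.0000 theta=0.0000
After 1 (propagate distance d=15): x=2.0000 theta=0.0000
After 2 (thin lens f=-28): x=2.0000 theta=1/14 (≈0.0714)
After 3 (propagate distance d=6): x=17/7 (≈2.4286) theta=1/14 (≈0.0714)
After 4 (thin lens f=44): x=17/7 (≈2.4286) theta=5/308 (≈0.0162)
z_focus = -x_out/theta_out = -(17/7)/(5/308) = -149.6000
Rounded to 4 decimal places: z = -149.6000

Answer: -149.6000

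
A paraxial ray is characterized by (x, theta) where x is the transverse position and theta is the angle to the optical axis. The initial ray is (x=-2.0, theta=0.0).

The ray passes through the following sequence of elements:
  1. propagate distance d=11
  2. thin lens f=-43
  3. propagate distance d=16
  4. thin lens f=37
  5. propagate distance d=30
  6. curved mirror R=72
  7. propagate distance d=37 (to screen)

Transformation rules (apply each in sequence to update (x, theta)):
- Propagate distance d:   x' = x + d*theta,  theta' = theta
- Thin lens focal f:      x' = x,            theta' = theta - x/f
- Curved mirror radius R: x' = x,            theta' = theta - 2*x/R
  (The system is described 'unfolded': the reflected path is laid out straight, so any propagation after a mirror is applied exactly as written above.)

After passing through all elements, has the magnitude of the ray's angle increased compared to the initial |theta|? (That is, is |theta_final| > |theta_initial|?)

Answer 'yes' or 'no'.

Initial: x=-2.0000 theta=0.0000
After 1 (propagate distance d=11): x=-2.0000 theta=0.0000
After 2 (thin lens f=-43): x=-2.0000 theta=-2/43 (≈-0.0465)
After 3 (propagate distance d=16): x=-118/43 (≈-2.7442) theta=-2/43 (≈-0.0465)
After 4 (thin lens f=37): x=-118/43 (≈-2.7442) theta=44/1591 (≈0.0277)
After 5 (propagate distance d=30): x=-3046/1591 (≈-1.9145) theta=44/1591 (≈0.0277)
After 6 (curved mirror R=72): x=-3046/1591 (≈-1.9145) theta=2315/28638 (≈0.0808)
After 7 (propagate distance d=37 (to screen)): x=30827/28638 (≈1.0764) theta=2315/28638 (≈0.0808)
|theta_initial|=0.0000 |theta_final|=2315/28638 (≈0.0808) -> increased

Answer: yes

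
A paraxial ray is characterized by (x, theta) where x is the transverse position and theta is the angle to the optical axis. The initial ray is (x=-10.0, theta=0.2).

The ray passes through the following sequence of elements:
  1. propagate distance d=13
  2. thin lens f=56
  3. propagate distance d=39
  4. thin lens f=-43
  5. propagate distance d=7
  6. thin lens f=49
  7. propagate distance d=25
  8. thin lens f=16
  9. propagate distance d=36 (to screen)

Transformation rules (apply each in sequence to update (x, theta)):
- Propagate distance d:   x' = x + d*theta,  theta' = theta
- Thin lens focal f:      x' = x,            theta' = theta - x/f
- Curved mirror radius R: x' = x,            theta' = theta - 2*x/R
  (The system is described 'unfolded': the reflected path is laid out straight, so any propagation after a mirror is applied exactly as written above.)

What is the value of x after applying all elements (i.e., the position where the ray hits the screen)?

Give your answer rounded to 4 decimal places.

Answer: -9.6385

Derivation:
Initial: x=-10.0000 theta=0.2000
After 1 (propagate distance d=13): x=-7.4000 theta=0.2000
After 2 (thin lens f=56): x=-7.4000 theta=93/280 (≈0.3321)
After 3 (propagate distance d=39): x=311/56 (≈5.5536) theta=93/280 (≈0.3321)
After 4 (thin lens f=-43): x=311/56 (≈5.5536) theta=2777/6020 (≈0.4613)
After 5 (propagate distance d=7): x=105743/12040 (≈8.7826) theta=2777/6020 (≈0.4613)
After 6 (thin lens f=49): x=105743/12040 (≈8.7826) theta=166403/589960 (≈0.2821)
After 7 (propagate distance d=25): x=4670741/294980 (≈15.8341) theta=166403/589960 (≈0.2821)
After 8 (thin lens f=16): x=4670741/294980 (≈15.8341) theta=-3339517/4719680 (≈-0.7076)
After 9 (propagate distance d=36 (to screen)): x=-11372689/1179920 (≈-9.6385) theta=-3339517/4719680 (≈-0.7076)
Rounded to 4 decimal places: x = -9.6385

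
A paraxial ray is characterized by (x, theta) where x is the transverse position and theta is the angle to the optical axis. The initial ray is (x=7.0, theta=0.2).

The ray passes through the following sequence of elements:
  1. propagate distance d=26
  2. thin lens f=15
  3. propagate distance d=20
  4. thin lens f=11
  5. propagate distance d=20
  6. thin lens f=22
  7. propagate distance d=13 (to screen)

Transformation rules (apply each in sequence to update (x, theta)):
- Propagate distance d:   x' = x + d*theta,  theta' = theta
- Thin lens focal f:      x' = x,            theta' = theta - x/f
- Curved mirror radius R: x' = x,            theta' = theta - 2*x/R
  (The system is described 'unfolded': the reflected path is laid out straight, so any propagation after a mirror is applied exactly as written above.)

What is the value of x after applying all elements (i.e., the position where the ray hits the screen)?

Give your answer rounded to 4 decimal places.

Initial: x=7.0000 theta=0.2000
After 1 (propagate distance d=26): x=12.2000 theta=0.2000
After 2 (thin lens f=15): x=12.2000 theta=-46/75 (≈-0.6133)
After 3 (propagate distance d=20): x=-1/15 (≈-0.0667) theta=-46/75 (≈-0.6133)
After 4 (thin lens f=11): x=-1/15 (≈-0.0667) theta=-167/275 (≈-0.6073)
After 5 (propagate distance d=20): x=-403/33 (≈-12.2121) theta=-167/275 (≈-0.6073)
After 6 (thin lens f=22): x=-403/33 (≈-12.2121) theta=-947/18150 (≈-0.0522)
After 7 (propagate distance d=13 (to screen)): x=-77987/6050 (≈-12.8904) theta=-947/18150 (≈-0.0522)
Rounded to 4 decimal places: x = -12.8904

Answer: -12.8904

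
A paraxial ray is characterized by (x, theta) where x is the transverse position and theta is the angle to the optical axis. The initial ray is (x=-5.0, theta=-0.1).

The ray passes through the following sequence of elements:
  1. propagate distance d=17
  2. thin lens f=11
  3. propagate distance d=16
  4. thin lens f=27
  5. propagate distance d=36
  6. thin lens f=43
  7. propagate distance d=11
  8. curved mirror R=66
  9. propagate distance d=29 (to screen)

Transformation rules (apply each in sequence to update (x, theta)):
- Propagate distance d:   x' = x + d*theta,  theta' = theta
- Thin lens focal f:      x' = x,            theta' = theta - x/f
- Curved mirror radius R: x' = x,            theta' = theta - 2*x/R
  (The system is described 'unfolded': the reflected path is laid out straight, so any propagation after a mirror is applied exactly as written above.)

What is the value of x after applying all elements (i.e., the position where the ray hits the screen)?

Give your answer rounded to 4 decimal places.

Initial: x=-5.0000 theta=-0.1000
After 1 (propagate distance d=17): x=-6.7000 theta=-0.1000
After 2 (thin lens f=11): x=-6.7000 theta=28/55 (≈0.5091)
After 3 (propagate distance d=16): x=159/110 (≈1.4455) theta=28/55 (≈0.5091)
After 4 (thin lens f=27): x=159/110 (≈1.4455) theta=41/90 (≈0.4556)
After 5 (propagate distance d=36): x=1963/110 (≈17.8455) theta=41/90 (≈0.4556)
After 6 (thin lens f=43): x=1963/110 (≈17.8455) theta=863/21285 (≈0.0405)
After 7 (propagate distance d=11): x=778667/42570 (≈18.2914) theta=863/21285 (≈0.0405)
After 8 (curved mirror R=66): x=778667/42570 (≈18.2914) theta=-721709/1404810 (≈-0.5137)
After 9 (propagate distance d=29 (to screen)): x=476645/140481 (≈3.3929) theta=-721709/1404810 (≈-0.5137)
Rounded to 4 decimal places: x = 3.3929

Answer: 3.3929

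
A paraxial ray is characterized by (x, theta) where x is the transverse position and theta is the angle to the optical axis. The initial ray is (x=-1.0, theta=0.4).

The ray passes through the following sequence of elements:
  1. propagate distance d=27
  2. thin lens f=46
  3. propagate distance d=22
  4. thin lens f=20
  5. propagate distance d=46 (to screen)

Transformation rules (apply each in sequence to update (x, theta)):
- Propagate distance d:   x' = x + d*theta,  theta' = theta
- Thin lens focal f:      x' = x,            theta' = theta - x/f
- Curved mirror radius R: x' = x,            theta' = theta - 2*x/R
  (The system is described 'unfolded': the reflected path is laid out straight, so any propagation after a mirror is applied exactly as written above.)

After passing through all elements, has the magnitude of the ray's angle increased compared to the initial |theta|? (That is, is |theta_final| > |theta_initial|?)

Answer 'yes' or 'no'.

Answer: yes

Derivation:
Initial: x=-1.0000 theta=0.4000
After 1 (propagate distance d=27): x=9.8000 theta=0.4000
After 2 (thin lens f=46): x=9.8000 theta=43/230 (≈0.1870)
After 3 (propagate distance d=22): x=320/23 (≈13.9130) theta=43/230 (≈0.1870)
After 4 (thin lens f=20): x=320/23 (≈13.9130) theta=-117/230 (≈-0.5087)
After 5 (propagate distance d=46 (to screen)): x=-1091/115 (≈-9.4870) theta=-117/230 (≈-0.5087)
|theta_initial|=0.4000 |theta_final|=117/230 (≈0.5087) -> increased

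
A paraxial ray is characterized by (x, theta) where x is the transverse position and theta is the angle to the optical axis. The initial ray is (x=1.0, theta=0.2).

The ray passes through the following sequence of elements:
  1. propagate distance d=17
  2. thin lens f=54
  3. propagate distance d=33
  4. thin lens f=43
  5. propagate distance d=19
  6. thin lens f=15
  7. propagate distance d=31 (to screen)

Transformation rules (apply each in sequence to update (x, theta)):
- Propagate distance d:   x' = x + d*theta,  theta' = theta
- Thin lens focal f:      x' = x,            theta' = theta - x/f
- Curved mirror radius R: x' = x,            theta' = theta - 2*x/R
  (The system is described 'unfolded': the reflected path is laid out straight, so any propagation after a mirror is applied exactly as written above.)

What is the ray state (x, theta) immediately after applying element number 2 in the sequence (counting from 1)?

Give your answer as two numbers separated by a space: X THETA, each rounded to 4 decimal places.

Initial: x=1.0000 theta=0.2000
After 1 (propagate distance d=17): x=4.4000 theta=0.2000
After 2 (thin lens f=54): x=4.4000 theta=16/135 (≈0.1185)
Rounded to 4 decimal places: x = 4.4000, theta = 0.1185

Answer: 4.4000 0.1185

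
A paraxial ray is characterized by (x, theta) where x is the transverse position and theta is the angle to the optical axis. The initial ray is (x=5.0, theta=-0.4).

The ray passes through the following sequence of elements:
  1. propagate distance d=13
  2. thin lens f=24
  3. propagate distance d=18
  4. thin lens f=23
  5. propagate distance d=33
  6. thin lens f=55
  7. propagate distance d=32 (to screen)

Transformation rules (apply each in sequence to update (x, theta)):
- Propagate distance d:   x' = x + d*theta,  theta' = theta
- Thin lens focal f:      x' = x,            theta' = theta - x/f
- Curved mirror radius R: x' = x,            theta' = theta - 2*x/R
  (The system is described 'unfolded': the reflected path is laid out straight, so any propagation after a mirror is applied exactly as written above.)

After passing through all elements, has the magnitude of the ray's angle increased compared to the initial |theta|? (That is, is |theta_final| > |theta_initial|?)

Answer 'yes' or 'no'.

Answer: no

Derivation:
Initial: x=5.0000 theta=-0.4000
After 1 (propagate distance d=13): x=-0.2000 theta=-0.4000
After 2 (thin lens f=24): x=-0.2000 theta=-47/120 (≈-0.3917)
After 3 (propagate distance d=18): x=-7.2500 theta=-47/120 (≈-0.3917)
After 4 (thin lens f=23): x=-7.2500 theta=-211/2760 (≈-0.0764)
After 5 (propagate distance d=33): x=-8991/920 (≈-9.7728) theta=-211/2760 (≈-0.0764)
After 6 (thin lens f=55): x=-8991/920 (≈-9.7728) theta=1921/18975 (≈0.1012)
After 7 (propagate distance d=32 (to screen)): x=-991739/151800 (≈-6.5332) theta=1921/18975 (≈0.1012)
|theta_initial|=0.4000 |theta_final|=1921/18975 (≈0.1012) -> not increased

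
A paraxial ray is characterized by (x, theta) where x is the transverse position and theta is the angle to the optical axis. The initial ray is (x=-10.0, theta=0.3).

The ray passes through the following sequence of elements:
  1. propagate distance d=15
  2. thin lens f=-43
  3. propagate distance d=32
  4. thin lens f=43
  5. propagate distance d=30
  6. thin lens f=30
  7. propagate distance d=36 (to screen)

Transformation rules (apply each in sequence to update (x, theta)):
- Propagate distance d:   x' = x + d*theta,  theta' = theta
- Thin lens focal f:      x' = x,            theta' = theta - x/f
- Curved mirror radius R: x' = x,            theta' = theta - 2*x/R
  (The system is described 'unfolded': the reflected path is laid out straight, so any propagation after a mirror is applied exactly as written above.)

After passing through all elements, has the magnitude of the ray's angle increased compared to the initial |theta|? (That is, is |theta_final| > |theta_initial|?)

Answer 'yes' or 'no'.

Answer: no

Derivation:
Initial: x=-10.0000 theta=0.3000
After 1 (propagate distance d=15): x=-5.5000 theta=0.3000
After 2 (thin lens f=-43): x=-5.5000 theta=37/215 (≈0.1721)
After 3 (propagate distance d=32): x=3/430 (≈0.0070) theta=37/215 (≈0.1721)
After 4 (thin lens f=43): x=3/430 (≈0.0070) theta=3179/18490 (≈0.1719)
After 5 (propagate distance d=30): x=95499/18490 (≈5.1649) theta=3179/18490 (≈0.1719)
After 6 (thin lens f=30): x=95499/18490 (≈5.1649) theta=-1/4300 (≈-0.0002)
After 7 (propagate distance d=36 (to screen)): x=476721/92450 (≈5.1565) theta=-1/4300 (≈-0.0002)
|theta_initial|=0.3000 |theta_final|=1/4300 (≈0.0002) -> not increased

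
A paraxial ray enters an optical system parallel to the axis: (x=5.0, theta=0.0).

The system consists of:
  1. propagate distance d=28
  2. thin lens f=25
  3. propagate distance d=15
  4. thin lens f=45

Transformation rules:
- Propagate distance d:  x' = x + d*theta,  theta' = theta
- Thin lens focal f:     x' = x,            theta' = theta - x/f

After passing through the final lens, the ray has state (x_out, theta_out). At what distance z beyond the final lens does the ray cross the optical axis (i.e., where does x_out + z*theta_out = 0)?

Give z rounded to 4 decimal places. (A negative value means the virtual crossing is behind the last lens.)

Answer: 8.1818

Derivation:
Initial: x=5.0000 theta=0.0000
After 1 (propagate distance d=28): x=5.0000 theta=0.0000
After 2 (thin lens f=25): x=5.0000 theta=-0.2000
After 3 (propagate distance d=15): x=2.0000 theta=-0.2000
After 4 (thin lens f=45): x=2.0000 theta=-11/45 (≈-0.2444)
z_focus = -x_out/theta_out = -(2.0000)/(-11/45) = 90/11 ≈ 8.1818
Rounded to 4 decimal places: z = 8.1818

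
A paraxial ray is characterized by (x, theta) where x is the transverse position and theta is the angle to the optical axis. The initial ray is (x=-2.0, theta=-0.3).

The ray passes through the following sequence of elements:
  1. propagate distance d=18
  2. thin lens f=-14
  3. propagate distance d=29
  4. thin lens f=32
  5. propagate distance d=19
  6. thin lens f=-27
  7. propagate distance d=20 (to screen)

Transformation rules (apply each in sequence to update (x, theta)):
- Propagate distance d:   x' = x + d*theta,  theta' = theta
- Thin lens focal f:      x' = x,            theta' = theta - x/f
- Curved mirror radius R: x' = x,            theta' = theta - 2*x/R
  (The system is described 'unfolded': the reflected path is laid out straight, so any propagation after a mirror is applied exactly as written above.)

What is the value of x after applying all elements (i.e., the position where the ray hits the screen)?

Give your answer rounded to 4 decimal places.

Answer: -46.5583

Derivation:
Initial: x=-2.0000 theta=-0.3000
After 1 (propagate distance d=18): x=-7.4000 theta=-0.3000
After 2 (thin lens f=-14): x=-7.4000 theta=-29/35 (≈-0.8286)
After 3 (propagate distance d=29): x=-220/7 (≈-31.4286) theta=-29/35 (≈-0.8286)
After 4 (thin lens f=32): x=-220/7 (≈-31.4286) theta=43/280 (≈0.1536)
After 5 (propagate distance d=19): x=-7983/280 (≈-28.5107) theta=43/280 (≈0.1536)
After 6 (thin lens f=-27): x=-7983/280 (≈-28.5107) theta=-379/420 (≈-0.9024)
After 7 (propagate distance d=20 (to screen)): x=-5587/120 (≈-46.5583) theta=-379/420 (≈-0.9024)
Rounded to 4 decimal places: x = -46.5583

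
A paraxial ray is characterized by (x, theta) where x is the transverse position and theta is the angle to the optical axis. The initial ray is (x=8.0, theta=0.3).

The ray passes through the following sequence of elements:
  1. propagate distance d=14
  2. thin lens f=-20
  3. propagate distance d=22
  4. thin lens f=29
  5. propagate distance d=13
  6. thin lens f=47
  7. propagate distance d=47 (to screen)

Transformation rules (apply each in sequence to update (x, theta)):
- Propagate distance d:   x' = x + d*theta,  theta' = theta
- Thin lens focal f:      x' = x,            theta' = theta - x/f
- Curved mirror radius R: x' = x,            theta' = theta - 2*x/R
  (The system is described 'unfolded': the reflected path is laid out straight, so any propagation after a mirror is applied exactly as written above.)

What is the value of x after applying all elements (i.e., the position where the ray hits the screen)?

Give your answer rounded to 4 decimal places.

Initial: x=8.0000 theta=0.3000
After 1 (propagate distance d=14): x=12.2000 theta=0.3000
After 2 (thin lens f=-20): x=12.2000 theta=0.9100
After 3 (propagate distance d=22): x=32.2200 theta=0.9100
After 4 (thin lens f=29): x=32.2200 theta=-583/2900 (≈-0.2010)
After 5 (propagate distance d=13): x=85859/2900 (≈29.6066) theta=-583/2900 (≈-0.2010)
After 6 (thin lens f=47): x=85859/2900 (≈29.6066) theta=-5663/6815 (≈-0.8310)
After 7 (propagate distance d=47 (to screen)): x=-27401/2900 (≈-9.4486) theta=-5663/6815 (≈-0.8310)
Rounded to 4 decimal places: x = -9.4486

Answer: -9.4486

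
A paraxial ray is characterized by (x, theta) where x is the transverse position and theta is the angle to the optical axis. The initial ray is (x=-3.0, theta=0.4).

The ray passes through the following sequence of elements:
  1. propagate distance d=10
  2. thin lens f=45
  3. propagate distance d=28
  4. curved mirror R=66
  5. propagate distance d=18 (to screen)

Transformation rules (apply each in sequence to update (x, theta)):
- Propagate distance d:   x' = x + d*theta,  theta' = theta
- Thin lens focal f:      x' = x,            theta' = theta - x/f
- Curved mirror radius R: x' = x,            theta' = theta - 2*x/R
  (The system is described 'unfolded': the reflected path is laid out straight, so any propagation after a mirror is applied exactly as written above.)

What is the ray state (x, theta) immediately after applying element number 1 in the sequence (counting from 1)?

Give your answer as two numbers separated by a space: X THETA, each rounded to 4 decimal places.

Answer: 1.0000 0.4000

Derivation:
Initial: x=-3.0000 theta=0.4000
After 1 (propagate distance d=10): x=1.0000 theta=0.4000
Rounded to 4 decimal places: x = 1.0000, theta = 0.4000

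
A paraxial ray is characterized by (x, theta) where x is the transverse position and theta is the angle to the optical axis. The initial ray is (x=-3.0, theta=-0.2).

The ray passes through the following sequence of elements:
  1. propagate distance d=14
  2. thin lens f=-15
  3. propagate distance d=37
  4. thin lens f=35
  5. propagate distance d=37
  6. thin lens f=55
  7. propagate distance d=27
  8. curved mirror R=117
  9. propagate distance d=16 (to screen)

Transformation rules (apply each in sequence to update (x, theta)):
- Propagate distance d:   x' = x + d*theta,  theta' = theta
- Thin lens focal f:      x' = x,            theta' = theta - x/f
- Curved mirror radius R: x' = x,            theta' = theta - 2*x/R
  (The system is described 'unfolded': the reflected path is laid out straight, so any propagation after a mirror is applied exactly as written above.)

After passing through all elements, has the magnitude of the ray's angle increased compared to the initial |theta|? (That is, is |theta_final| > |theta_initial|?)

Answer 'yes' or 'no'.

Answer: yes

Derivation:
Initial: x=-3.0000 theta=-0.2000
After 1 (propagate distance d=14): x=-5.8000 theta=-0.2000
After 2 (thin lens f=-15): x=-5.8000 theta=-44/75 (≈-0.5867)
After 3 (propagate distance d=37): x=-2063/75 (≈-27.5067) theta=-44/75 (≈-0.5867)
After 4 (thin lens f=35): x=-2063/75 (≈-27.5067) theta=523/2625 (≈0.1992)
After 5 (propagate distance d=37): x=-17618/875 (≈-20.1349) theta=523/2625 (≈0.1992)
After 6 (thin lens f=55): x=-17618/875 (≈-20.1349) theta=81619/144375 (≈0.5653)
After 7 (propagate distance d=27): x=-234419/48125 (≈-4.8710) theta=81619/144375 (≈0.5653)
After 8 (curved mirror R=117): x=-234419/48125 (≈-4.8710) theta=3651979/5630625 (≈0.6486)
After 9 (propagate distance d=16 (to screen)): x=31004641/5630625 (≈5.5064) theta=3651979/5630625 (≈0.6486)
|theta_initial|=0.2000 |theta_final|=3651979/5630625 (≈0.6486) -> increased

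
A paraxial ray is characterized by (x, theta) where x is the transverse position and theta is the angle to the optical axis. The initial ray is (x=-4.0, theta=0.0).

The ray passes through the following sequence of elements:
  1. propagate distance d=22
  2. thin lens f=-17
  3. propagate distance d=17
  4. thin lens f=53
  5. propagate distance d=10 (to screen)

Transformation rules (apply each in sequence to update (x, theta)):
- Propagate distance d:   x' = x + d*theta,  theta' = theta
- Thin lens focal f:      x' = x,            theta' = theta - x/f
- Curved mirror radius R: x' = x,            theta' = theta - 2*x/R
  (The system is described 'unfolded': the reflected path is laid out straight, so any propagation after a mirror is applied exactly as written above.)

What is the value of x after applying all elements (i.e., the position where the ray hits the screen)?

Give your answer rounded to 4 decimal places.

Initial: x=-4.0000 theta=0.0000
After 1 (propagate distance d=22): x=-4.0000 theta=0.0000
After 2 (thin lens f=-17): x=-4.0000 theta=-4/17 (≈-0.2353)
After 3 (propagate distance d=17): x=-8.0000 theta=-4/17 (≈-0.2353)
After 4 (thin lens f=53): x=-8.0000 theta=-76/901 (≈-0.0844)
After 5 (propagate distance d=10 (to screen)): x=-7968/901 (≈-8.8435) theta=-76/901 (≈-0.0844)
Rounded to 4 decimal places: x = -8.8435

Answer: -8.8435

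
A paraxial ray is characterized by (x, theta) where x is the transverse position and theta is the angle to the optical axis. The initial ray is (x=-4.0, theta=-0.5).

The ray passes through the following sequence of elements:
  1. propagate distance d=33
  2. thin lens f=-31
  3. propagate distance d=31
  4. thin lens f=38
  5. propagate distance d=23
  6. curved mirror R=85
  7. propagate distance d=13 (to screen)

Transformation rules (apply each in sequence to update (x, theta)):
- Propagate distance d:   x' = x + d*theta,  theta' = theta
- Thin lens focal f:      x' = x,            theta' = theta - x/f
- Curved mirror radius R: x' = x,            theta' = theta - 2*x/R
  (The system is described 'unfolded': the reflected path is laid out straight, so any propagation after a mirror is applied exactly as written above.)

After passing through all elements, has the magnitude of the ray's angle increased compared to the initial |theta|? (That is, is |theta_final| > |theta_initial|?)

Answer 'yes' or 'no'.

Initial: x=-4.0000 theta=-0.5000
After 1 (propagate distance d=33): x=-20.5000 theta=-0.5000
After 2 (thin lens f=-31): x=-20.5000 theta=-36/31 (≈-1.1613)
After 3 (propagate distance d=31): x=-56.5000 theta=-36/31 (≈-1.1613)
After 4 (thin lens f=38): x=-56.5000 theta=767/2356 (≈0.3256)
After 5 (propagate distance d=23): x=-115473/2356 (≈-49.0123) theta=767/2356 (≈0.3256)
After 6 (curved mirror R=85): x=-115473/2356 (≈-49.0123) theta=296141/200260 (≈1.4788)
After 7 (propagate distance d=13 (to screen)): x=-1491343/50065 (≈-29.7881) theta=296141/200260 (≈1.4788)
|theta_initial|=0.5000 |theta_final|=296141/200260 (≈1.4788) -> increased

Answer: yes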